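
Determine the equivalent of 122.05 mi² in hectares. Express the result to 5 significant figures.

1 square mile = 258.999 ha.
Then 122.05 × 258.999 ≈ 31611 ha.

31611 hectares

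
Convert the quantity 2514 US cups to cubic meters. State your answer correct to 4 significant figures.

0.5948 cubic meters

1 US cup = 0.000236588 cubic meters.
Thus 2514 × 0.000236588 ≈ 0.5948 m³.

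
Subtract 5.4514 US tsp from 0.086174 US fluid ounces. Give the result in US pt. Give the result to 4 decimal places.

0.086174 US fl oz = 0.005385875 US pt and 5.4514 US tsp = 0.05678542 US pt.
0.005385875 − 0.05678542 ≈ -0.0514 US pt.

-0.0514 US pt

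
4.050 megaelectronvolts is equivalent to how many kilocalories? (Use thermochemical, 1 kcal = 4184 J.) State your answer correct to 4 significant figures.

1 MeV = 3.82929e-17 kcal.
Then 4.050 × 3.82929e-17 ≈ 1.551e-16 kcal.

1.551e-16 kcal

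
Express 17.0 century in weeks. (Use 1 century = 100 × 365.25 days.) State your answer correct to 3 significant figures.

1 century = 5217.86 wk.
17.0 × 5217.86 ≈ 88700 wk.

88700 wk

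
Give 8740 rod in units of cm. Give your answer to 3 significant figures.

1 rod = 502.920 cm.
Thus 8740 × 502.920 ≈ 4.40 × 10^6 cm.

4.40 × 10^6 centimeters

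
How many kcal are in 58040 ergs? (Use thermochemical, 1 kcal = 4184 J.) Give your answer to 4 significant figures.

1.387 × 10^-6 kilocalories

1 erg = 2.39006 × 10^-11 kcal.
Thus 58040 × 2.39006 × 10^-11 ≈ 1.387 × 10^-6 kcal.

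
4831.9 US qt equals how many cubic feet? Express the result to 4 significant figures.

1 US qt = 0.0334201 ft³.
4831.9 × 0.0334201 ≈ 161.5 ft³.

161.5 ft³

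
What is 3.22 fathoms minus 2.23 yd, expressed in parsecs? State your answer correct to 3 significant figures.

3.22 fathom = 1.90841 × 10^-16 pc and 2.23 yd = 6.60831 × 10^-17 pc.
1.90841 × 10^-16 − 6.60831 × 10^-17 ≈ 1.25 × 10^-16 pc.

1.25 × 10^-16 pc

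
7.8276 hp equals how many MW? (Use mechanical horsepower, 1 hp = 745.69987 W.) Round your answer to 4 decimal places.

0.0058 megawatts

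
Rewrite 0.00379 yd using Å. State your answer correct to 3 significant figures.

3.47 × 10^7 angstroms

1 yd = 9.14400 × 10^9 Å.
Then 0.00379 × 9.14400 × 10^9 ≈ 3.47 × 10^7 Å.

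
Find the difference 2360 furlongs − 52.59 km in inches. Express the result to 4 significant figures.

1.662 × 10^7 in

2360 furlong = 1.86912 × 10^7 in and 52.59 km = 2.07047 × 10^6 in.
1.86912 × 10^7 − 2.07047 × 10^6 ≈ 1.662 × 10^7 in.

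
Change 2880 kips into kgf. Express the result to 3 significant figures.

1 kip = 453.592 kilograms-force.
Then 2880 × 453.592 ≈ 1.31e+6 kgf.

1.31e+6 kgf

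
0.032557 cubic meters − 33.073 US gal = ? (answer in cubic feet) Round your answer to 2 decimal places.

-3.27 cubic feet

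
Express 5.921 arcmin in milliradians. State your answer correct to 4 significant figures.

1.722 mrad

1 arcmin = 0.290888 mrad.
Then 5.921 × 0.290888 ≈ 1.722 mrad.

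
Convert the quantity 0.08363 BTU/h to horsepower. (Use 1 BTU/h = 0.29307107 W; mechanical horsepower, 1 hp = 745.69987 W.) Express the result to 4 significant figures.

3.287 × 10^-5 hp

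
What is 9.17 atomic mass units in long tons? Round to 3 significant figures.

1.50e-29 long tons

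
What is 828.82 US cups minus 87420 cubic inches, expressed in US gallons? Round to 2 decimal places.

-326.64 US gal

828.82 US cup = 51.80125 US gal and 87420 in³ = 378.4416 US gal.
51.80125 − 378.4416 ≈ -326.64 US gal.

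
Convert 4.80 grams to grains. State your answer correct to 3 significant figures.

1 gram = 15.4324 grains.
So 4.80 × 15.4324 ≈ 74.1 gr.

74.1 gr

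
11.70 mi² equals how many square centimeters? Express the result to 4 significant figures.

1 square mile = 2.58999e+10 square centimeters.
So 11.70 × 2.58999e+10 ≈ 3.030e+11 cm².

3.030e+11 cm²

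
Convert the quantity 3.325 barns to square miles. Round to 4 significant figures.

1.284e-34 mi²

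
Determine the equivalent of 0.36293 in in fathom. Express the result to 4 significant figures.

1 inch = 0.0138889 fathom.
Thus 0.36293 × 0.0138889 ≈ 0.005041 fathom.

0.005041 fathom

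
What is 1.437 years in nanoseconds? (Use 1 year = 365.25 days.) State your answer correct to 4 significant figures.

4.535e+16 ns

1 yr = 3.15576e+16 ns.
Thus 1.437 × 3.15576e+16 ≈ 4.535e+16 ns.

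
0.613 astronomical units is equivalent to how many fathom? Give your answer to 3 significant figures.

5.01 × 10^10 fathoms

1 astronomical unit = 8.18011 × 10^10 fathoms.
0.613 × 8.18011 × 10^10 ≈ 5.01 × 10^10 fathom.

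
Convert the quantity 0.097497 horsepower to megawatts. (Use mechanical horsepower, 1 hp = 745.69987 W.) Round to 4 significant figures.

7.270e-5 megawatts

1 horsepower = 0.000745700 MW.
So 0.097497 × 0.000745700 ≈ 7.270e-5 MW.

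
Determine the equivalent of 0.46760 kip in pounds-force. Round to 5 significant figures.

467.60 pounds-force

1 kip = 1000.00 lbf.
Then 0.46760 × 1000.00 ≈ 467.60 lbf.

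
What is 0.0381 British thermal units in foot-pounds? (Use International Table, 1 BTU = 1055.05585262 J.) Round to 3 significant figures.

1 BTU = 778.169 foot-pounds.
So 0.0381 × 778.169 ≈ 29.6 ft·lbf.

29.6 foot-pounds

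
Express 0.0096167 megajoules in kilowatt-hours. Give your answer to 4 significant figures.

0.002671 kWh

1 megajoule = 0.277778 kWh.
Thus 0.0096167 × 0.277778 ≈ 0.002671 kWh.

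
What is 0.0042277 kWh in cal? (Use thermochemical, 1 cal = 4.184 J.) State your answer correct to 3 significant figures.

3640 calories

1 kWh = 860421 cal.
0.0042277 × 860421 ≈ 3640 cal.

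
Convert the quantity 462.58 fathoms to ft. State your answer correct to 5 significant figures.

1 fathom = 6.00000 feet.
So 462.58 × 6.00000 ≈ 2775.5 ft.

2775.5 ft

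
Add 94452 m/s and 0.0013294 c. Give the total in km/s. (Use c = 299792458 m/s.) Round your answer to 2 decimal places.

493.00 km/s

94452 m/s = 94.4520 km/s and 0.0013294 c = 398.544 km/s.
94.4520 + 398.544 ≈ 493.00 km/s.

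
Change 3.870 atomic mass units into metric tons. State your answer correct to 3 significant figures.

6.43e-30 metric tons

1 atomic mass unit = 1.66054e-30 t.
Then 3.870 × 1.66054e-30 ≈ 6.43e-30 t.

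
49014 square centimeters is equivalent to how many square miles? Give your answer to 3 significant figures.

1 cm² = 3.86102e-11 mi².
49014 × 3.86102e-11 ≈ 1.89e-6 mi².

1.89e-6 mi²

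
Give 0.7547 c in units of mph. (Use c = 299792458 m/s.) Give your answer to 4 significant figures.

5.061e+8 mph

1 speed of light = 6.70617e+8 mph.
Thus 0.7547 × 6.70617e+8 ≈ 5.061e+8 mph.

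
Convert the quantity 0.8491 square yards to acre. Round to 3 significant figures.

0.000175 acres

1 yd² = 0.000206612 acres.
0.8491 × 0.000206612 ≈ 0.000175 acre.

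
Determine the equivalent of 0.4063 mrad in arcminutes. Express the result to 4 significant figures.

1 mrad = 3.43775 arcmin.
Thus 0.4063 × 3.43775 ≈ 1.397 arcmin.

1.397 arcmin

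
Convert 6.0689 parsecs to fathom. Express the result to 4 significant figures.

1 pc = 1.68727 × 10^16 fathom.
So 6.0689 × 1.68727 × 10^16 ≈ 1.024 × 10^17 fathom.

1.024 × 10^17 fathoms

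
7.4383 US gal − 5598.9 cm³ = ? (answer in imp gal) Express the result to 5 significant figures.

4.9621 imperial gallons

7.4383 US gal = 6.19368 imp gal and 5598.9 cm³ = 1.23159 imp gal.
6.19368 − 1.23159 ≈ 4.9621 imp gal.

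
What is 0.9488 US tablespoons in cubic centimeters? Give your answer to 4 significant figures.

14.03 cm³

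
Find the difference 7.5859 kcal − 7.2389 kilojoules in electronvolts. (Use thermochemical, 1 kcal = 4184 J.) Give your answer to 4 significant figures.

1.529 × 10^23 eV

7.5859 kcal = 1.98102 × 10^23 eV and 7.2389 kJ = 4.51817 × 10^22 eV.
1.98102 × 10^23 − 4.51817 × 10^22 ≈ 1.529 × 10^23 eV.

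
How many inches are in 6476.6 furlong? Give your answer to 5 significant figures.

1 furlong = 7920.00 inches.
So 6476.6 × 7920.00 ≈ 5.1295 × 10^7 in.

5.1295 × 10^7 in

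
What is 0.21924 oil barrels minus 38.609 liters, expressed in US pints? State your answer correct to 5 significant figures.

-7.9307 US pt

0.21924 bbl = 73.66464 US pt and 38.609 L = 81.59535 US pt.
73.66464 − 81.59535 ≈ -7.9307 US pt.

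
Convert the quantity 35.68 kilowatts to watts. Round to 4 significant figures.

35680 watts

1 kW = 1000.00 W.
Thus 35.68 × 1000.00 ≈ 35680 W.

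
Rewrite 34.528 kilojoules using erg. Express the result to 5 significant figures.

3.4528e+11 erg

1 kilojoule = 1.00000e+10 erg.
Then 34.528 × 1.00000e+10 ≈ 3.4528e+11 erg.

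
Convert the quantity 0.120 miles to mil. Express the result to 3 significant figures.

7.60 × 10^6 mil

1 mile = 6.33600 × 10^7 mil.
0.120 × 6.33600 × 10^7 ≈ 7.60 × 10^6 mil.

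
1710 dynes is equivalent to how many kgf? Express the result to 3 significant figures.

1 dyne = 1.01972e-6 kilograms-force.
Thus 1710 × 1.01972e-6 ≈ 0.00174 kgf.

0.00174 kgf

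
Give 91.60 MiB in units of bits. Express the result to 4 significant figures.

1 MiB = 8.38861 × 10^6 bit.
91.60 × 8.38861 × 10^6 ≈ 7.684 × 10^8 bit.

7.684 × 10^8 bit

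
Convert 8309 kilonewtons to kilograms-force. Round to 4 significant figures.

1 kilonewton = 101.972 kgf.
Then 8309 × 101.972 ≈ 847300 kgf.

847300 kilograms-force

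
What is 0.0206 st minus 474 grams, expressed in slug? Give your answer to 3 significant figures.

0.0206 st = 0.00896375 slug and 474 g = 0.0324793 slug.
0.00896375 − 0.0324793 ≈ -0.0235 slug.

-0.0235 slugs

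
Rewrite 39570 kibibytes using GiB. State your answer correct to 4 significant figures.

0.03774 GiB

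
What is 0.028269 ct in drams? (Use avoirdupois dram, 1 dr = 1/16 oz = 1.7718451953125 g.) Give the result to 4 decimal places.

1 ct = 0.112877 drams.
Then 0.028269 × 0.112877 ≈ 0.0032 dr.

0.0032 drams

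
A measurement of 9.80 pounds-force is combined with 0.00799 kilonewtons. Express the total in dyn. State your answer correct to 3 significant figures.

9.80 lbf = 4.35926e+6 dyn and 0.00799 kN = 799000 dyn.
4.35926e+6 + 799000 ≈ 5.16e+6 dyn.

5.16e+6 dyn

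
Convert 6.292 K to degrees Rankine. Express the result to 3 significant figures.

11.3 °R

°R = K × 9/5.
Applying the formula gives 11.3 °R.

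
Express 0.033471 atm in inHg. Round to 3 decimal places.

1 atm = 29.9213 inHg.
So 0.033471 × 29.9213 ≈ 1.001 inHg.

1.001 inches of mercury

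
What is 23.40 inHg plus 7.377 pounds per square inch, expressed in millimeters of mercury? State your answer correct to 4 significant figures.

975.9 millimeters of mercury

23.40 inHg = 594.360 mmHg and 7.377 psi = 381.501 mmHg.
594.360 + 381.501 ≈ 975.9 mmHg.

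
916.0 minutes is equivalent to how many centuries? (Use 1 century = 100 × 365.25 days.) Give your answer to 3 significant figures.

1 minute = 1.90129e-8 centuries.
916.0 × 1.90129e-8 ≈ 1.74e-5 century.

1.74e-5 century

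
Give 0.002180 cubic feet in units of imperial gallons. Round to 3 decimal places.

0.014 imp gal

1 cubic foot = 6.22884 imp gal.
0.002180 × 6.22884 ≈ 0.014 imp gal.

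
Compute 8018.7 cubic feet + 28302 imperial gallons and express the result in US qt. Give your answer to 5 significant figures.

375890 US quarts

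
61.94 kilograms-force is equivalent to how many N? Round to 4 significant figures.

607.4 newtons

1 kgf = 9.80665 N.
Then 61.94 × 9.80665 ≈ 607.4 N.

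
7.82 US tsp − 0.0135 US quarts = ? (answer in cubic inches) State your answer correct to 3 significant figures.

1.57 cubic inches

7.82 US tsp = 2.35211 in³ and 0.0135 US qt = 0.779625 in³.
2.35211 − 0.779625 ≈ 1.57 in³.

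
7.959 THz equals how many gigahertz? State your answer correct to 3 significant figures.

7960 GHz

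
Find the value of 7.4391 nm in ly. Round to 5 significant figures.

7.8631e-25 light-years

1 nm = 1.05700e-25 ly.
So 7.4391 × 1.05700e-25 ≈ 7.8631e-25 ly.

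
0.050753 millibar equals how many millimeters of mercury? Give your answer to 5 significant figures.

0.038068 mmHg

1 millibar = 0.750062 millimeters of mercury.
Thus 0.050753 × 0.750062 ≈ 0.038068 mmHg.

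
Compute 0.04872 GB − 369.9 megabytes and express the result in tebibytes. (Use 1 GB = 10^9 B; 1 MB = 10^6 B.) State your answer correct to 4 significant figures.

0.04872 GB = 4.43106 × 10^-5 TiB and 369.9 MB = 0.000336422 TiB.
4.43106 × 10^-5 − 0.000336422 ≈ -0.0002921 TiB.

-0.0002921 TiB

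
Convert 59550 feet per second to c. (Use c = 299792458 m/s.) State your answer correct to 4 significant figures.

1 ft/s = 1.01670e-9 c.
So 59550 × 1.01670e-9 ≈ 6.054e-5 c.

6.054e-5 c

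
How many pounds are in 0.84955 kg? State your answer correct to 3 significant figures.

1.87 lb

1 kg = 2.20462 lb.
So 0.84955 × 2.20462 ≈ 1.87 lb.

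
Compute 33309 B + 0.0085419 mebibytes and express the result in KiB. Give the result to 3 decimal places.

41.275 kibibytes

33309 B = 32.5283 KiB and 0.0085419 MiB = 8.74691 KiB.
32.5283 + 8.74691 ≈ 41.275 KiB.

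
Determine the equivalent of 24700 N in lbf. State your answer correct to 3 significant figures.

1 newton = 0.224809 pounds-force.
Thus 24700 × 0.224809 ≈ 5550 lbf.

5550 lbf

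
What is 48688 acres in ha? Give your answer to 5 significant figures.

19703 hectares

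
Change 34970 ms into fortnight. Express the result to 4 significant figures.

1 millisecond = 8.26720e-10 fortnights.
Thus 34970 × 8.26720e-10 ≈ 2.891e-5 fortnight.

2.891e-5 fortnights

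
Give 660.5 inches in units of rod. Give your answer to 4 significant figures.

1 inch = 0.00505051 rods.
660.5 × 0.00505051 ≈ 3.336 rod.

3.336 rods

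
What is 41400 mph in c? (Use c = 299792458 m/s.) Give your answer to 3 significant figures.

1 mph = 1.49116 × 10^-9 c.
Then 41400 × 1.49116 × 10^-9 ≈ 6.17 × 10^-5 c.

6.17 × 10^-5 times the speed of light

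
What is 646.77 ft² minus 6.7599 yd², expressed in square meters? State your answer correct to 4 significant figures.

54.43 square meters

646.77 ft² = 60.0869 m² and 6.7599 yd² = 5.65214 m².
60.0869 − 5.65214 ≈ 54.43 m².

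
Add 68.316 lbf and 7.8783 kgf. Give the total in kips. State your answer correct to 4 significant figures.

68.316 lbf = 0.0683160 kip and 7.8783 kgf = 0.0173687 kip.
0.0683160 + 0.0173687 ≈ 0.08568 kip.

0.08568 kip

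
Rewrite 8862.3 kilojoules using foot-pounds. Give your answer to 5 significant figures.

6.5365 × 10^6 ft·lbf

1 kilojoule = 737.562 ft·lbf.
Then 8862.3 × 737.562 ≈ 6.5365 × 10^6 ft·lbf.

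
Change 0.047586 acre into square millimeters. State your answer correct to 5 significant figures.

1.9257 × 10^8 square millimeters

1 acre = 4.04686 × 10^9 mm².
Thus 0.047586 × 4.04686 × 10^9 ≈ 1.9257 × 10^8 mm².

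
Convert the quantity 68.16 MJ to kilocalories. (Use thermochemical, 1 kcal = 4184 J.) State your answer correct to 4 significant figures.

1 MJ = 239.006 kcal.
So 68.16 × 239.006 ≈ 16290 kcal.

16290 kcal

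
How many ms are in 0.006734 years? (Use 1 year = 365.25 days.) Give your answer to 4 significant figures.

2.125 × 10^8 ms

1 yr = 3.15576 × 10^10 ms.
0.006734 × 3.15576 × 10^10 ≈ 2.125 × 10^8 ms.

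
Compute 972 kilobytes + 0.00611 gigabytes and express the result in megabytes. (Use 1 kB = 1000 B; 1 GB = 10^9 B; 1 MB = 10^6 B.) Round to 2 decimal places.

972 kB = 0.972000 MB and 0.00611 GB = 6.11000 MB.
0.972000 + 6.11000 ≈ 7.08 MB.

7.08 megabytes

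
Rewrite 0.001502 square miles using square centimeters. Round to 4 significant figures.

3.890e+7 square centimeters

1 square mile = 2.58999e+10 cm².
Then 0.001502 × 2.58999e+10 ≈ 3.890e+7 cm².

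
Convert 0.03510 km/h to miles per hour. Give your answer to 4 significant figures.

0.02181 miles per hour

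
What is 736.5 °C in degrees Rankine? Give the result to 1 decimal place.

°R = (°C + 273.15) × 9/5.
Applying the formula gives 1817.4 °R.

1817.4 degrees Rankine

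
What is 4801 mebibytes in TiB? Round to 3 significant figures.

0.00458 TiB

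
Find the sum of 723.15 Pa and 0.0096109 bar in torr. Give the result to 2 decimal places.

12.63 torr

723.15 Pa = 5.42407 torr and 0.0096109 bar = 7.20877 torr.
5.42407 + 7.20877 ≈ 12.63 torr.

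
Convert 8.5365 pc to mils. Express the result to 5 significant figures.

1 pc = 1.21483 × 10^21 mils.
8.5365 × 1.21483 × 10^21 ≈ 1.0370 × 10^22 mil.

1.0370 × 10^22 mils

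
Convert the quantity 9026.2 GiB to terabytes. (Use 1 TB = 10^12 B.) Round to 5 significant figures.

9.6918 terabytes

1 GiB = 0.00107374 TB.
Then 9026.2 × 0.00107374 ≈ 9.6918 TB.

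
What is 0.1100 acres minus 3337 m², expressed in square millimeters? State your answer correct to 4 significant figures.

-2.892e+9 square millimeters

0.1100 acre = 4.45154e+8 mm² and 3337 m² = 3.33700e+9 mm².
4.45154e+8 − 3.33700e+9 ≈ -2.892e+9 mm².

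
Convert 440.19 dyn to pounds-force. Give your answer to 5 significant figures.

1 dyne = 2.24809 × 10^-6 lbf.
440.19 × 2.24809 × 10^-6 ≈ 0.00098959 lbf.

0.00098959 pounds-force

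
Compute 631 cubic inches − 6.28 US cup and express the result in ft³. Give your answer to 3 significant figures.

631 in³ = 0.365162 ft³ and 6.28 US cup = 0.0524696 ft³.
0.365162 − 0.0524696 ≈ 0.313 ft³.

0.313 ft³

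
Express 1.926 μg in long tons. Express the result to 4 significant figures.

1.896e-12 long tons

1 μg = 9.84207e-13 long ton.
So 1.926 × 9.84207e-13 ≈ 1.896e-12 long ton.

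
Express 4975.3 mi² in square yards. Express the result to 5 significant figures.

1 mi² = 3.09760 × 10^6 yd².
So 4975.3 × 3.09760 × 10^6 ≈ 1.5411 × 10^10 yd².

1.5411 × 10^10 yd²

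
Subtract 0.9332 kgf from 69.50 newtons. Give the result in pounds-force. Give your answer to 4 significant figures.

13.57 pounds-force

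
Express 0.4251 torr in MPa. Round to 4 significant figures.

5.668 × 10^-5 megapascals

1 torr = 0.000133322 MPa.
So 0.4251 × 0.000133322 ≈ 5.668 × 10^-5 MPa.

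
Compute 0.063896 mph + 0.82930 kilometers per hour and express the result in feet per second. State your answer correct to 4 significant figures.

0.8495 ft/s

0.063896 mph = 0.0937141 ft/s and 0.82930 km/h = 0.755778 ft/s.
0.0937141 + 0.755778 ≈ 0.8495 ft/s.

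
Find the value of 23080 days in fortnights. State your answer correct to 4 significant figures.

1 day = 0.0714286 fortnights.
So 23080 × 0.0714286 ≈ 1649 fortnight.

1649 fortnight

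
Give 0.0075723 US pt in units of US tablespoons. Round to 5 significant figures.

1 US pint = 32.0000 US tablespoons.
Then 0.0075723 × 32.0000 ≈ 0.24231 US tbsp.

0.24231 US tbsp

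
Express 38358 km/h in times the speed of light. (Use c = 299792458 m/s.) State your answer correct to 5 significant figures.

3.5541e-5 c

1 km/h = 9.26567e-10 c.
Thus 38358 × 9.26567e-10 ≈ 3.5541e-5 c.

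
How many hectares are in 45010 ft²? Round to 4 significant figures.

0.4182 ha

1 square foot = 9.29030e-6 ha.
So 45010 × 9.29030e-6 ≈ 0.4182 ha.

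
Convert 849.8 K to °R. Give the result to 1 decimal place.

1529.6 °R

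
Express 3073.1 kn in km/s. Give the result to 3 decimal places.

1.581 kilometers per second

1 knot = 0.000514444 kilometers per second.
So 3073.1 × 0.000514444 ≈ 1.581 km/s.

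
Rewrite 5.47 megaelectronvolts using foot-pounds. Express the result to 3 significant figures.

1 MeV = 1.18170e-13 ft·lbf.
Then 5.47 × 1.18170e-13 ≈ 6.46e-13 ft·lbf.

6.46e-13 foot-pounds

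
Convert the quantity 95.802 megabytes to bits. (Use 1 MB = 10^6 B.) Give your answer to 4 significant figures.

7.664e+8 bit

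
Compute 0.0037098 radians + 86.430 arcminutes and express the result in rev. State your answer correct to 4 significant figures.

0.004592 rev

0.0037098 rad = 0.000590433 rev and 86.430 arcmin = 0.00400139 rev.
0.000590433 + 0.00400139 ≈ 0.004592 rev.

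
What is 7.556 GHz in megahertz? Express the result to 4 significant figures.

1 GHz = 1000.00 MHz.
So 7.556 × 1000.00 ≈ 7556 MHz.

7556 megahertz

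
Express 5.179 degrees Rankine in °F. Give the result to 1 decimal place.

-454.5 °F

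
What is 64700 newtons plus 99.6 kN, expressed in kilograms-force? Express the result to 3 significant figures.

16800 kgf

64700 N = 6597.56 kgf and 99.6 kN = 10156.4 kgf.
6597.56 + 10156.4 ≈ 16800 kgf.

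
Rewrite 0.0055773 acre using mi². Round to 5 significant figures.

8.7145 × 10^-6 mi²

1 acre = 0.00156250 mi².
So 0.0055773 × 0.00156250 ≈ 8.7145 × 10^-6 mi².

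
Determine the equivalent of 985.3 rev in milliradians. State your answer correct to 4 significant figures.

6.191 × 10^6 mrad

1 revolution = 6283.19 mrad.
So 985.3 × 6283.19 ≈ 6.191 × 10^6 mrad.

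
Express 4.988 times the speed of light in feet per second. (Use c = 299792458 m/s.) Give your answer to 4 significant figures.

4.906e+9 feet per second

1 speed of light = 9.83571e+8 feet per second.
Then 4.988 × 9.83571e+8 ≈ 4.906e+9 ft/s.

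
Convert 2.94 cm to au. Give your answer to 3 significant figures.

1.97e-13 au

1 cm = 6.68459e-14 astronomical units.
So 2.94 × 6.68459e-14 ≈ 1.97e-13 au.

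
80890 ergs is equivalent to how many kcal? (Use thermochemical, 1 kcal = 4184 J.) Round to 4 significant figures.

1 erg = 2.39006 × 10^-11 kilocalories.
80890 × 2.39006 × 10^-11 ≈ 1.933 × 10^-6 kcal.

1.933 × 10^-6 kcal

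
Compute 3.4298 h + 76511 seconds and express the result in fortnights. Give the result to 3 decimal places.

0.073 fortnights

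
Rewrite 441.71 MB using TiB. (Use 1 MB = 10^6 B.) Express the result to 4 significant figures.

0.0004017 tebibytes

1 MB = 9.09495 × 10^-7 tebibytes.
441.71 × 9.09495 × 10^-7 ≈ 0.0004017 TiB.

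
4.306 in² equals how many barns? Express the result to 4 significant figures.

1 square inch = 6.45160e+24 barn.
So 4.306 × 6.45160e+24 ≈ 2.778e+25 barn.

2.778e+25 barn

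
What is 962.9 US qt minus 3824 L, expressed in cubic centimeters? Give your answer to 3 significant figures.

962.9 US qt = 911243 cm³ and 3824 L = 3.82400 × 10^6 cm³.
911243 − 3.82400 × 10^6 ≈ -2.91 × 10^6 cm³.

-2.91 × 10^6 cubic centimeters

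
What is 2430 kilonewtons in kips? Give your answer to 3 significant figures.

1 kilonewton = 0.224809 kips.
So 2430 × 0.224809 ≈ 546 kip.

546 kip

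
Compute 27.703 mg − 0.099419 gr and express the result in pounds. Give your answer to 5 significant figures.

4.6872 × 10^-5 lb

27.703 mg = 6.10747 × 10^-5 lb and 0.099419 gr = 1.42027 × 10^-5 lb.
6.10747 × 10^-5 − 1.42027 × 10^-5 ≈ 4.6872 × 10^-5 lb.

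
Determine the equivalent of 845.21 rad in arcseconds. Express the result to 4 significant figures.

1.743 × 10^8 arcsec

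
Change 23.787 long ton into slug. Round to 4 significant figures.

1656 slug

1 long ton = 69.6213 slug.
So 23.787 × 69.6213 ≈ 1656 slug.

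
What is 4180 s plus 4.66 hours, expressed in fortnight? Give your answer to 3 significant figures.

4180 s = 0.00345569 fortnight and 4.66 h = 0.0138690 fortnight.
0.00345569 + 0.0138690 ≈ 0.0173 fortnight.

0.0173 fortnights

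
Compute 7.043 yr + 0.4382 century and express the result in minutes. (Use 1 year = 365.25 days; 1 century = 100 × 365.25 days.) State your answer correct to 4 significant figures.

2.675e+7 min

7.043 yr = 3.70434e+6 min and 0.4382 century = 2.30476e+7 min.
3.70434e+6 + 2.30476e+7 ≈ 2.675e+7 min.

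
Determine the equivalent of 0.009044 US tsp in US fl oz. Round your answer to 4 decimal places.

0.0015 US fluid ounces

1 US teaspoon = 0.166667 US fl oz.
So 0.009044 × 0.166667 ≈ 0.0015 US fl oz.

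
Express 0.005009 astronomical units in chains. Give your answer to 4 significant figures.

3.725 × 10^7 chains

1 astronomical unit = 7.43646 × 10^9 chain.
Thus 0.005009 × 7.43646 × 10^9 ≈ 3.725 × 10^7 chain.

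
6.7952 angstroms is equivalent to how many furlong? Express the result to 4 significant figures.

1 angstrom = 4.97097 × 10^-13 furlongs.
6.7952 × 4.97097 × 10^-13 ≈ 3.378 × 10^-12 furlong.

3.378 × 10^-12 furlong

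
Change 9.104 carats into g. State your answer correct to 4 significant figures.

1.821 g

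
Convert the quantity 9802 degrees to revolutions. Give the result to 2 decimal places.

1 ° = 0.00277778 rev.
Then 9802 × 0.00277778 ≈ 27.23 rev.

27.23 rev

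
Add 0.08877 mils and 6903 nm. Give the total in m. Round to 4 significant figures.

0.08877 mil = 2.25476 × 10^-6 m and 6903 nm = 6.90300 × 10^-6 m.
2.25476 × 10^-6 + 6.90300 × 10^-6 ≈ 9.158 × 10^-6 m.

9.158 × 10^-6 meters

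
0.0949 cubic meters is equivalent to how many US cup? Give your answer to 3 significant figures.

1 cubic meter = 4226.75 US cup.
0.0949 × 4226.75 ≈ 401 US cup.

401 US cup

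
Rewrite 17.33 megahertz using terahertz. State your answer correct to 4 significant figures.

1.733 × 10^-5 THz

1 megahertz = 1.00000 × 10^-6 THz.
17.33 × 1.00000 × 10^-6 ≈ 1.733 × 10^-5 THz.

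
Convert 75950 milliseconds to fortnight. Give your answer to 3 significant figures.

6.28 × 10^-5 fortnight

1 ms = 8.26720 × 10^-10 fortnight.
Thus 75950 × 8.26720 × 10^-10 ≈ 6.28 × 10^-5 fortnight.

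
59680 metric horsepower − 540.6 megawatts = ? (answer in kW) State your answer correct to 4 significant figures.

59680 PS = 43894.6 kW and 540.6 MW = 540600 kW.
43894.6 − 540600 ≈ -496700 kW.

-496700 kW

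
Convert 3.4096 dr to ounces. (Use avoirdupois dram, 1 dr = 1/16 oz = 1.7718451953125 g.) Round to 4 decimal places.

0.2131 ounces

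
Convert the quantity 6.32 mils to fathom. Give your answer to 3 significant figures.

8.78e-5 fathoms

1 mil = 1.38889e-5 fathoms.
Thus 6.32 × 1.38889e-5 ≈ 8.78e-5 fathom.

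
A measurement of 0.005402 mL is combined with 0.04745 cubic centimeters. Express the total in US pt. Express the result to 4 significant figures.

0.005402 mL = 1.14165e-5 US pt and 0.04745 cm³ = 0.000100280 US pt.
1.14165e-5 + 0.000100280 ≈ 0.0001117 US pt.

0.0001117 US pt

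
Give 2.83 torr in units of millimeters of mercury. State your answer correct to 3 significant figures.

1 torr = 1.00000 millimeters of mercury.
2.83 × 1.00000 ≈ 2.83 mmHg.

2.83 millimeters of mercury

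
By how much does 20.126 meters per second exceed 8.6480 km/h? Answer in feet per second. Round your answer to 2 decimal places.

58.15 ft/s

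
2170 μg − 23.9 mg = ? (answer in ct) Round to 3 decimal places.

-0.109 ct

2170 μg = 0.0108500 ct and 23.9 mg = 0.119500 ct.
0.0108500 − 0.119500 ≈ -0.109 ct.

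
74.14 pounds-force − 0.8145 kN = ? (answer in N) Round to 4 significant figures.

-484.7 N

74.14 lbf = 329.791 N and 0.8145 kN = 814.500 N.
329.791 − 814.500 ≈ -484.7 N.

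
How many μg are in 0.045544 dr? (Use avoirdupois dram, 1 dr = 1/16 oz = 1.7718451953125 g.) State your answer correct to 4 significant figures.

80700 μg

1 dr = 1.77185e+6 micrograms.
Thus 0.045544 × 1.77185e+6 ≈ 80700 μg.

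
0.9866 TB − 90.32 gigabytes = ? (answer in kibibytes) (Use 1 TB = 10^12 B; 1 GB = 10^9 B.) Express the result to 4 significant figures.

8.753 × 10^8 kibibytes

0.9866 TB = 9.63477 × 10^8 KiB and 90.32 GB = 8.82031 × 10^7 KiB.
9.63477 × 10^8 − 8.82031 × 10^7 ≈ 8.753 × 10^8 KiB.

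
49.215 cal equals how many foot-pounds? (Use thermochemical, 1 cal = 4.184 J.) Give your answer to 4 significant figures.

1 calorie = 3.08596 ft·lbf.
Then 49.215 × 3.08596 ≈ 151.9 ft·lbf.

151.9 ft·lbf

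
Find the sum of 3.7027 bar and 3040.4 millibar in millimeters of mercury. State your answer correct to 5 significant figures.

3.7027 bar = 2777.25 mmHg and 3040.4 mbar = 2280.49 mmHg.
2777.25 + 2280.49 ≈ 5057.7 mmHg.

5057.7 millimeters of mercury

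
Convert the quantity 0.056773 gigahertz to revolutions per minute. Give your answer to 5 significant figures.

1 GHz = 6.00000e+10 revolutions per minute.
Thus 0.056773 × 6.00000e+10 ≈ 3.4064e+9 rpm.

3.4064e+9 revolutions per minute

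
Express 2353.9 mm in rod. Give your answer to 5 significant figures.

0.46805 rod

1 millimeter = 0.000198839 rod.
Then 2353.9 × 0.000198839 ≈ 0.46805 rod.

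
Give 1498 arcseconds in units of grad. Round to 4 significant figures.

1 arcsecond = 0.000308642 grad.
Thus 1498 × 0.000308642 ≈ 0.4623 grad.

0.4623 grad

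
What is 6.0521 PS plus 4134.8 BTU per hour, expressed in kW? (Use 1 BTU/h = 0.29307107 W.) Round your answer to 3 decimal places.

5.663 kilowatts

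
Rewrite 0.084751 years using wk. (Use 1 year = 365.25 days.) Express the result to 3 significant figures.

4.42 weeks

1 year = 52.1786 weeks.
Thus 0.084751 × 52.1786 ≈ 4.42 wk.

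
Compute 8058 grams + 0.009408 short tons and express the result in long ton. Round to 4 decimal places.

8058 g = 0.00793074 long ton and 0.009408 short ton = 0.00840000 long ton.
0.00793074 + 0.00840000 ≈ 0.0163 long ton.

0.0163 long ton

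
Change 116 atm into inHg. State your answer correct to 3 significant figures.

3470 inHg

1 atmosphere = 29.9213 inHg.
So 116 × 29.9213 ≈ 3470 inHg.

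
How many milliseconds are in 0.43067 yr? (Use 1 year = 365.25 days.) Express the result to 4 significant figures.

1 yr = 3.15576e+10 milliseconds.
So 0.43067 × 3.15576e+10 ≈ 1.359e+10 ms.

1.359e+10 ms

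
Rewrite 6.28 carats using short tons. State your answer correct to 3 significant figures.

1.38 × 10^-6 short ton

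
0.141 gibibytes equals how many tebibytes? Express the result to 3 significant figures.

0.000138 tebibytes

1 GiB = 0.0009765625 TiB.
Then 0.141 × 0.0009765625 ≈ 0.000138 TiB.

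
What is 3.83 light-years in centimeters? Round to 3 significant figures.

3.62e+18 centimeters

1 light-year = 9.46073e+17 cm.
3.83 × 9.46073e+17 ≈ 3.62e+18 cm.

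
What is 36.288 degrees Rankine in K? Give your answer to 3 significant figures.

°R = K × 9/5.
Applying the formula gives 20.2 K.

20.2 K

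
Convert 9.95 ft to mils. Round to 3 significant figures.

119000 mil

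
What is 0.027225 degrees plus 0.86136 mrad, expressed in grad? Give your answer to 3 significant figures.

0.027225 ° = 0.0302500 grad and 0.86136 mrad = 0.0548359 grad.
0.0302500 + 0.0548359 ≈ 0.0851 grad.

0.0851 grad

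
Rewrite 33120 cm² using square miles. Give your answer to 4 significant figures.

1.279e-6 square miles

1 square centimeter = 3.86102e-11 mi².
Then 33120 × 3.86102e-11 ≈ 1.279e-6 mi².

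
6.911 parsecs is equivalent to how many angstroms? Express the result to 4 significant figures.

1 pc = 3.08568e+26 angstroms.
Then 6.911 × 3.08568e+26 ≈ 2.133e+27 Å.

2.133e+27 Å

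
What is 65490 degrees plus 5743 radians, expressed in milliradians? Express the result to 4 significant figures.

65490 ° = 1.14302 × 10^6 mrad and 5743 rad = 5.74300 × 10^6 mrad.
1.14302 × 10^6 + 5.74300 × 10^6 ≈ 6.886 × 10^6 mrad.

6.886 × 10^6 mrad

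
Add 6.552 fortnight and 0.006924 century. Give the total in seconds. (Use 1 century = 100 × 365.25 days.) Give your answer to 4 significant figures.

6.552 fortnight = 7.92530 × 10^6 s and 0.006924 century = 2.18505 × 10^7 s.
7.92530 × 10^6 + 2.18505 × 10^7 ≈ 2.978 × 10^7 s.

2.978 × 10^7 seconds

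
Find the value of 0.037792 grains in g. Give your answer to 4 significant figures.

0.002449 g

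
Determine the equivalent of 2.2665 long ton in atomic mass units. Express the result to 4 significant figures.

1.387 × 10^30 u

1 long ton = 6.11878 × 10^29 atomic mass units.
Then 2.2665 × 6.11878 × 10^29 ≈ 1.387 × 10^30 u.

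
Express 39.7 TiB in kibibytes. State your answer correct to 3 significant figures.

4.26 × 10^10 KiB

1 tebibyte = 1.07374 × 10^9 KiB.
So 39.7 × 1.07374 × 10^9 ≈ 4.26 × 10^10 KiB.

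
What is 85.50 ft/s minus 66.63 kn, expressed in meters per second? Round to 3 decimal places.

85.50 ft/s = 26.0604 m/s and 66.63 kn = 34.2774 m/s.
26.0604 − 34.2774 ≈ -8.217 m/s.

-8.217 m/s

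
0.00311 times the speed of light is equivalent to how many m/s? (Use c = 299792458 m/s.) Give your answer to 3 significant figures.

1 speed of light = 2.99792 × 10^8 meters per second.
Then 0.00311 × 2.99792 × 10^8 ≈ 932000 m/s.

932000 meters per second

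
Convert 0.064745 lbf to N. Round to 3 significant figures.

0.288 N

1 lbf = 4.44822 N.
So 0.064745 × 4.44822 ≈ 0.288 N.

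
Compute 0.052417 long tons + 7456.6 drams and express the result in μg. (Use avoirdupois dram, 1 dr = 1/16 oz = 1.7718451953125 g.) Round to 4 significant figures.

6.647 × 10^10 μg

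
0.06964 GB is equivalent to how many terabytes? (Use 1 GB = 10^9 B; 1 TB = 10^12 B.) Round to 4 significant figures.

1 GB = 0.00100000 TB.
Thus 0.06964 × 0.00100000 ≈ 6.964 × 10^-5 TB.

6.964 × 10^-5 TB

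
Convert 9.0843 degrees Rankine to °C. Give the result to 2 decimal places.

°R = (°C + 273.15) × 9/5.
Applying the formula gives -268.10 °C.

-268.10 degrees Celsius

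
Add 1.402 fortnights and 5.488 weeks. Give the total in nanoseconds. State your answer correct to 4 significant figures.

1.402 fortnight = 1.69586 × 10^15 ns and 5.488 wk = 3.31914 × 10^15 ns.
1.69586 × 10^15 + 3.31914 × 10^15 ≈ 5.015 × 10^15 ns.

5.015 × 10^15 ns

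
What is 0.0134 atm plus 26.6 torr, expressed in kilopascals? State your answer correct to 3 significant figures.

4.90 kPa

0.0134 atm = 1.357755 kPa and 26.6 torr = 3.546375 kPa.
1.357755 + 3.546375 ≈ 4.90 kPa.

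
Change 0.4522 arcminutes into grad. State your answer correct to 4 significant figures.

1 arcminute = 0.0185185 grad.
Then 0.4522 × 0.0185185 ≈ 0.008374 grad.

0.008374 gradians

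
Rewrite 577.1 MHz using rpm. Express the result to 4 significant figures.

1 megahertz = 6.00000e+7 rpm.
Then 577.1 × 6.00000e+7 ≈ 3.463e+10 rpm.

3.463e+10 rpm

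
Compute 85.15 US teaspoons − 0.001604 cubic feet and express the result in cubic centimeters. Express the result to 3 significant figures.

374 cm³

85.15 US tsp = 419.698 cm³ and 0.001604 ft³ = 45.4202 cm³.
419.698 − 45.4202 ≈ 374 cm³.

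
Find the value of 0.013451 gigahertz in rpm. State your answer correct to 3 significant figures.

1 GHz = 6.00000e+10 revolutions per minute.
0.013451 × 6.00000e+10 ≈ 8.07e+8 rpm.

8.07e+8 rpm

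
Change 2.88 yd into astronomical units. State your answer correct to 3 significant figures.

1.76 × 10^-11 au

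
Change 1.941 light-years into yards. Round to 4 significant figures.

2.008 × 10^16 yd

1 light-year = 1.03464 × 10^16 yd.
1.941 × 1.03464 × 10^16 ≈ 2.008 × 10^16 yd.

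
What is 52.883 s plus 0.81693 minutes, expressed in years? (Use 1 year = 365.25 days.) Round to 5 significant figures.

3.2290e-6 yr

52.883 s = 1.67576e-6 yr and 0.81693 min = 1.55322e-6 yr.
1.67576e-6 + 1.55322e-6 ≈ 3.2290e-6 yr.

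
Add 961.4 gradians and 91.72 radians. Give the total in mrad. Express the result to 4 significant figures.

106800 milliradians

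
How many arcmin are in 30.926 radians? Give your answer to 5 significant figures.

106320 arcmin

1 radian = 3437.75 arcmin.
30.926 × 3437.75 ≈ 106320 arcmin.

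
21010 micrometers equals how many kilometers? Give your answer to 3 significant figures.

2.10 × 10^-5 kilometers

1 micrometer = 1.00000 × 10^-9 km.
Then 21010 × 1.00000 × 10^-9 ≈ 2.10 × 10^-5 km.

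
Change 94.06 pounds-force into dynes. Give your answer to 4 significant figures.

4.184 × 10^7 dyn

1 pound-force = 444822 dynes.
Thus 94.06 × 444822 ≈ 4.184 × 10^7 dyn.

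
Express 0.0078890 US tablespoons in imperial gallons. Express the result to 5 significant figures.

2.5660e-5 imperial gallons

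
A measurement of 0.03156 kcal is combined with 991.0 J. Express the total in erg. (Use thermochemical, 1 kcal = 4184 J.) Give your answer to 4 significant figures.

1.123e+10 erg

0.03156 kcal = 1.32047e+9 erg and 991.0 J = 9.91000e+9 erg.
1.32047e+9 + 9.91000e+9 ≈ 1.123e+10 erg.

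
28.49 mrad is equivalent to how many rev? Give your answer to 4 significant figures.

0.004534 rev

1 milliradian = 0.000159155 rev.
Thus 28.49 × 0.000159155 ≈ 0.004534 rev.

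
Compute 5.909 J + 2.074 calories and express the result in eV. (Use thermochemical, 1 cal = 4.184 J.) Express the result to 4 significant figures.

5.909 J = 3.68811 × 10^19 eV and 2.074 cal = 5.41614 × 10^19 eV.
3.68811 × 10^19 + 5.41614 × 10^19 ≈ 9.104 × 10^19 eV.

9.104 × 10^19 eV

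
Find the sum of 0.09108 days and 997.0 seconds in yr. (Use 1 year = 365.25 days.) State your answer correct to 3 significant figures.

0.09108 d = 0.000249363 yr and 997.0 s = 3.15930 × 10^-5 yr.
0.000249363 + 3.15930 × 10^-5 ≈ 0.000281 yr.

0.000281 years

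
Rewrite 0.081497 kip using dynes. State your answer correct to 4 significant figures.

3.625e+7 dynes

1 kip = 4.44822e+8 dyn.
So 0.081497 × 4.44822e+8 ≈ 3.625e+7 dyn.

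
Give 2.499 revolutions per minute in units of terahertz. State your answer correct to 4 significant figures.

1 revolution per minute = 1.66667e-14 THz.
Then 2.499 × 1.66667e-14 ≈ 4.165e-14 THz.

4.165e-14 terahertz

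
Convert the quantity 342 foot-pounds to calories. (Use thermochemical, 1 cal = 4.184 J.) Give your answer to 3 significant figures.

111 cal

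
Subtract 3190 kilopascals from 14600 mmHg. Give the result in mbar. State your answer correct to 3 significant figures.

-12400 millibar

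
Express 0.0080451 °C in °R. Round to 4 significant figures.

491.7 °R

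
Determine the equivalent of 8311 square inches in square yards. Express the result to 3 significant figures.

6.41 square yards

1 in² = 0.000771605 square yards.
So 8311 × 0.000771605 ≈ 6.41 yd².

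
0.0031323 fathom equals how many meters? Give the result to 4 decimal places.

1 fathom = 1.82880 m.
Thus 0.0031323 × 1.82880 ≈ 0.0057 m.

0.0057 m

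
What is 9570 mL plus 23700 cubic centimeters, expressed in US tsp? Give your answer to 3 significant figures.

9570 mL = 1941.60 US tsp and 23700 cm³ = 4808.35 US tsp.
1941.60 + 4808.35 ≈ 6750 US tsp.

6750 US teaspoons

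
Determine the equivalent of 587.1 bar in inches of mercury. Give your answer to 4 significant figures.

1 bar = 29.5300 inHg.
Then 587.1 × 29.5300 ≈ 17340 inHg.

17340 inHg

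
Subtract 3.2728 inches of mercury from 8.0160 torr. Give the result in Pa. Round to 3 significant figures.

8.0160 torr = 1068.71 Pa and 3.2728 inHg = 11083.0 Pa.
1068.71 − 11083.0 ≈ -10000 Pa.

-10000 pascals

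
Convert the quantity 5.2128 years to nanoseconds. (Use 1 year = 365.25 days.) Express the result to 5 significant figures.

1.6450 × 10^17 nanoseconds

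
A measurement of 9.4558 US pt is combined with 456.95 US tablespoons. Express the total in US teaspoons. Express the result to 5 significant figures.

2278.6 US tsp

9.4558 US pt = 907.757 US tsp and 456.95 US tbsp = 1370.85 US tsp.
907.757 + 1370.85 ≈ 2278.6 US tsp.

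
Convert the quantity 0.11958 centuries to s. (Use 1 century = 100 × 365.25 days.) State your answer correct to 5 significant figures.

1 century = 3.15576e+9 s.
So 0.11958 × 3.15576e+9 ≈ 3.7737e+8 s.

3.7737e+8 s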